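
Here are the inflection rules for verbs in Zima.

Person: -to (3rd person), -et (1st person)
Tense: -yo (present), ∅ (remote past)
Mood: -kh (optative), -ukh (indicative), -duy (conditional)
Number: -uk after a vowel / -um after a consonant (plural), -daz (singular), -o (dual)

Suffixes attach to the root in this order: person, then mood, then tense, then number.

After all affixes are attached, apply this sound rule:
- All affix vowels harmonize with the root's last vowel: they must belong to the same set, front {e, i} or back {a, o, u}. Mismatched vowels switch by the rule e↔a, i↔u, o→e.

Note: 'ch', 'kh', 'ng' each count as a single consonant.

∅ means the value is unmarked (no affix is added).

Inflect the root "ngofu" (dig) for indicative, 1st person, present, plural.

ngofuatukhyouk

Attach person 1st person -et → ngofuet.
Attach mood indicative -ukh → ngofuetukh.
Attach tense present -yo → ngofuetukhyo.
Attach number plural -uk (after vowel 'o') → ngofuetukhyouk.
Apply vowel harmony: ngofuetukhyouk → ngofuatukhyouk.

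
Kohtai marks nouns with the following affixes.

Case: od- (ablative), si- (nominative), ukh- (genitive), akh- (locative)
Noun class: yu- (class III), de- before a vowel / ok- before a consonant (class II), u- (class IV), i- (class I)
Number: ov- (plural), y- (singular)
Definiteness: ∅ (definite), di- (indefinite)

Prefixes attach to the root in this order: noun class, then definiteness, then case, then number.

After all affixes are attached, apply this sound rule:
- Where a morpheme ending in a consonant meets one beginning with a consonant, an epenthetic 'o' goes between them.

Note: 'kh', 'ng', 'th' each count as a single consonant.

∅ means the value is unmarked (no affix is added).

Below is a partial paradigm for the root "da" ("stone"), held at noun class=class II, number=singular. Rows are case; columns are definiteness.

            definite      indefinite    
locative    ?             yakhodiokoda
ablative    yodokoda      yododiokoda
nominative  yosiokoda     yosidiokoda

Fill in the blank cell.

Attach noun class class II ok- (before consonant 'd') → okda.
definiteness = definite: zero marking, form stays okda.
Attach case locative akh- → akhokda.
Attach number singular y- → yakhokda.
Apply epenthesis: yakhokda → yakhokoda.

yakhokoda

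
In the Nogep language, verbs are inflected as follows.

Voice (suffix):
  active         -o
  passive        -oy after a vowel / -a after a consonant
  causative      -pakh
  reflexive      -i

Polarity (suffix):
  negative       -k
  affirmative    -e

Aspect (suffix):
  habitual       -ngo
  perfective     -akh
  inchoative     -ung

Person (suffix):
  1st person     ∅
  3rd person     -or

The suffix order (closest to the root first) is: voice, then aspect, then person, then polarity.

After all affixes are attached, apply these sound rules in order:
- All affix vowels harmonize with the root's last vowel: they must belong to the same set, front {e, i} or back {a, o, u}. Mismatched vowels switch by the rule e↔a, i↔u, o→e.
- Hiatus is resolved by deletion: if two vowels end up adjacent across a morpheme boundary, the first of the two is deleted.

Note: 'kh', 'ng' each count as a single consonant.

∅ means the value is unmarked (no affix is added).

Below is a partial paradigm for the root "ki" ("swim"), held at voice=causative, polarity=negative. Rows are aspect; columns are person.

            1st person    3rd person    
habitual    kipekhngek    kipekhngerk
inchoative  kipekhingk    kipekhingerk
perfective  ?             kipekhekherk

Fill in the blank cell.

Attach voice causative -pakh → kipakh.
Attach aspect perfective -akh → kipakhakh.
person = 1st person: zero marking, form stays kipakhakh.
Attach polarity negative -k → kipakhakhk.
Apply vowel harmony: kipakhakhk → kipekhekhk.
Vowel deletion: no change.

kipekhekhk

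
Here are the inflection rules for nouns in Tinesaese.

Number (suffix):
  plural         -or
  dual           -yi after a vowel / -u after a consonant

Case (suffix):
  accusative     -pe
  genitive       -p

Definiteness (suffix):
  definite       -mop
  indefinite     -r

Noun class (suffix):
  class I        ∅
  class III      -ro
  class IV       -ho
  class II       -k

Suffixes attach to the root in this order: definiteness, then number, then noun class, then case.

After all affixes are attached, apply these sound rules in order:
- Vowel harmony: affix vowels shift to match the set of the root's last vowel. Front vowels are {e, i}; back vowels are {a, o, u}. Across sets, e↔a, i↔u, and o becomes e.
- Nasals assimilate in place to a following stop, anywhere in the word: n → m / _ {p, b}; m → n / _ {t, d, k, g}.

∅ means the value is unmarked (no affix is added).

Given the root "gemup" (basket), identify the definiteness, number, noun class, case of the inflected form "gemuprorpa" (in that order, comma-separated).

Segment: gemup-r-or-pe.
definiteness: -r → indefinite.
number: -or → plural.
noun class: ∅ → class I.
case: -pe → accusative.

indefinite, plural, class I, accusative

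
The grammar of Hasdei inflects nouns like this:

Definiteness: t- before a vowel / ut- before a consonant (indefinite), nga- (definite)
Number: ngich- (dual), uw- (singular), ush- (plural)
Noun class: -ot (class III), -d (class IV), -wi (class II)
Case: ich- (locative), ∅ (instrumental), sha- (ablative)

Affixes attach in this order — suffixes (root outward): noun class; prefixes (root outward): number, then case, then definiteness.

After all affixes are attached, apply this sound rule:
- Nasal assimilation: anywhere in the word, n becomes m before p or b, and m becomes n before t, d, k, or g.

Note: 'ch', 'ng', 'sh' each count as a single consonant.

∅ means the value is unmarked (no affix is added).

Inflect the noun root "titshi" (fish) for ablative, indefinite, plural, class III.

utshaushtitshiot

Attach number plural ush- → ushtitshi.
Attach case ablative sha- → shaushtitshi.
Attach noun class class III -ot → shaushtitshiot.
Attach definiteness indefinite ut- (before consonant 'sh') → utshaushtitshiot.
Nasal assimilation: no change.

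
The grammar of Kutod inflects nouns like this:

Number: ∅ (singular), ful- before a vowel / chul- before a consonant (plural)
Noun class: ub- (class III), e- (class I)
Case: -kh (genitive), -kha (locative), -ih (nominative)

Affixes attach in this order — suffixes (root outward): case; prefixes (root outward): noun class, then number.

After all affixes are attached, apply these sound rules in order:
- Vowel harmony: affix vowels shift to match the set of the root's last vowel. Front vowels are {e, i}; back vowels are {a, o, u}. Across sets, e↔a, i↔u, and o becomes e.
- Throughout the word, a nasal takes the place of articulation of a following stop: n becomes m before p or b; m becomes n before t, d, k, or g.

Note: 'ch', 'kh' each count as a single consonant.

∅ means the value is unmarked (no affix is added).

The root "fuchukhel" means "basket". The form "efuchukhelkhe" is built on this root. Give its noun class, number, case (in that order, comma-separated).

class I, singular, locative

Segment: e-fuchukhel-kha.
noun class: e- → class I.
number: ∅ → singular.
case: -kha → locative.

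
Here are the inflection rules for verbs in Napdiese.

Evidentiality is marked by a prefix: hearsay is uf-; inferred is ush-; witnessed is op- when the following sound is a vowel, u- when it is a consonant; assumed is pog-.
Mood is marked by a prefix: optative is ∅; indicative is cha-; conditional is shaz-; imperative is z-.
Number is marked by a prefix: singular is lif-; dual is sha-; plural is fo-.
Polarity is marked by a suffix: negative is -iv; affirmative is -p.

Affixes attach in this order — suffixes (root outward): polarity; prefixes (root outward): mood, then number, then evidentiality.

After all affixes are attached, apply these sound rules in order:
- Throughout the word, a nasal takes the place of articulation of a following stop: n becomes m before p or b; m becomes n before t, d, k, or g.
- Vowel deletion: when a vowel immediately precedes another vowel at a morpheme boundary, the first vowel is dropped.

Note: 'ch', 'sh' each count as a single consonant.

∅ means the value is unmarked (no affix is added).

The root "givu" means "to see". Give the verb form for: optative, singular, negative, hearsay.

uflifgiviv

Attach polarity negative -iv → givuiv.
mood = optative: zero marking, form stays givuiv.
Attach number singular lif- → lifgivuiv.
Attach evidentiality hearsay uf- → uflifgivuiv.
Nasal assimilation: no change.
Apply vowel deletion: uflifgivuiv → uflifgiviv.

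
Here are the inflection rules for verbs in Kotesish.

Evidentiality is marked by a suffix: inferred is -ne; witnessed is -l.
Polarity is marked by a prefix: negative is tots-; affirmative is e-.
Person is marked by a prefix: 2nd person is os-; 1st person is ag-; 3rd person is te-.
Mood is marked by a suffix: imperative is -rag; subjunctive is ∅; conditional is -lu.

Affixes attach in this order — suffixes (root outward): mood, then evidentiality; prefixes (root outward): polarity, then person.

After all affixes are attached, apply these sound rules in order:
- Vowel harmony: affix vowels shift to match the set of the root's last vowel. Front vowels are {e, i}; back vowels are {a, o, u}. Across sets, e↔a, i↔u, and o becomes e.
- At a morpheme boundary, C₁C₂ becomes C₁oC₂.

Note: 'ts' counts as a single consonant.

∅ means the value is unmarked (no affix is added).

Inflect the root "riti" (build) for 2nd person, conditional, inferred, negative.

esotetsoritiline

Attach mood conditional -lu → ritilu.
Attach evidentiality inferred -ne → ritilune.
Attach polarity negative tots- → totsritilune.
Attach person 2nd person os- → ostotsritilune.
Apply vowel harmony: ostotsritilune → estetsritiline.
Apply epenthesis: estetsritiline → esotetsoritiline.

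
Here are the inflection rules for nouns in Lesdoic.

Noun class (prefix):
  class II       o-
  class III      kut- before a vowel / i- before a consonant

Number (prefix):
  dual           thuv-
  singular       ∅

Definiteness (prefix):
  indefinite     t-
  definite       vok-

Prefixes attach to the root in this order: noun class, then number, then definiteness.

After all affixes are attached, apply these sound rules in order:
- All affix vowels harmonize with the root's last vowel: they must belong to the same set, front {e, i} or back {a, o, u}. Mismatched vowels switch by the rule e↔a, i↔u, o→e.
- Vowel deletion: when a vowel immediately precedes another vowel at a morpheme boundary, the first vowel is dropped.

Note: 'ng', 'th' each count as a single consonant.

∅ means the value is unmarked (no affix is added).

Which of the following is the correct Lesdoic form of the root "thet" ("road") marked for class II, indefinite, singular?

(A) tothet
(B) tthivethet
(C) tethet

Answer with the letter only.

Attach noun class class II o- → othet.
number = singular: zero marking, form stays othet.
Attach definiteness indefinite t- → tothet.
Apply vowel harmony: tothet → tethet.
Vowel deletion: no change.
So the correct form is tethet, option (C).
(A) tothet is wrong: it fails to apply the sound rule(s).
(B) tthivethet is wrong: it uses dual instead of singular for number.

C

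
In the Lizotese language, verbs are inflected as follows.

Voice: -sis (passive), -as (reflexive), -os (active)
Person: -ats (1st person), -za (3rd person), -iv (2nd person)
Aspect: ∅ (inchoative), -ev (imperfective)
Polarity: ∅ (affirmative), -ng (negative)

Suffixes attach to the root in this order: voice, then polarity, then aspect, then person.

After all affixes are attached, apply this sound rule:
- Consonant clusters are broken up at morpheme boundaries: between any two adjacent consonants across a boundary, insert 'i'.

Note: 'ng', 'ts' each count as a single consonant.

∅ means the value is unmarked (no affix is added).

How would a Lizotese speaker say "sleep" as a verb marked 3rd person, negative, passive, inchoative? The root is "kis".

kisisisingiza

Attach voice passive -sis → kissis.
Attach polarity negative -ng → kissisng.
aspect = inchoative: zero marking, form stays kissisng.
Attach person 3rd person -za → kissisngza.
Apply epenthesis: kissisngza → kisisisingiza.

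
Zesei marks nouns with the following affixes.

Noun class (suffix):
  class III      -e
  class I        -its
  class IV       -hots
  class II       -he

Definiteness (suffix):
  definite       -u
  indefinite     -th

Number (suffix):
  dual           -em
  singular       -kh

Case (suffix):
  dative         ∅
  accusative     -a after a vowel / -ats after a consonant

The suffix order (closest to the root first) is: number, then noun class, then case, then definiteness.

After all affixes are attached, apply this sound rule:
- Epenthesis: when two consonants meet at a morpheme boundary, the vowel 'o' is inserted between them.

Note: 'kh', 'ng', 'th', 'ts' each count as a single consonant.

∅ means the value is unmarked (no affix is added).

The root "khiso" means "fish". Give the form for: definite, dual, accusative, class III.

Attach number dual -em → khisoem.
Attach noun class class III -e → khisoeme.
Attach case accusative -a (after vowel 'e') → khisoemea.
Attach definiteness definite -u → khisoemeau.
Epenthesis: no change.

khisoemeau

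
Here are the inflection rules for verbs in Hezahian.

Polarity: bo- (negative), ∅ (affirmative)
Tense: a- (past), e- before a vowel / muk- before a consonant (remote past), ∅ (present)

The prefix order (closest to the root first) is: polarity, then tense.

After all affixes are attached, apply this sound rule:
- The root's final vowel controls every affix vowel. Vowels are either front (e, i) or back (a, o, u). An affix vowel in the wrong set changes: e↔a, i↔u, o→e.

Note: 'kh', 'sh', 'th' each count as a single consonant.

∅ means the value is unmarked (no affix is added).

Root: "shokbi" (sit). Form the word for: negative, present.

Attach polarity negative bo- → boshokbi.
tense = present: zero marking, form stays boshokbi.
Apply vowel harmony: boshokbi → beshokbi.

beshokbi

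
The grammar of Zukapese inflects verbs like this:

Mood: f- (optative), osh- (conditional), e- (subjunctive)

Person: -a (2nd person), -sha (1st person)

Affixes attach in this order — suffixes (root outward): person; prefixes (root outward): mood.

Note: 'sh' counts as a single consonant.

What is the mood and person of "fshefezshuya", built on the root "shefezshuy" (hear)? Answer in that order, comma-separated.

Segment: f-shefezshuy-a.
mood: f- → optative.
person: -a → 2nd person.

optative, 2nd person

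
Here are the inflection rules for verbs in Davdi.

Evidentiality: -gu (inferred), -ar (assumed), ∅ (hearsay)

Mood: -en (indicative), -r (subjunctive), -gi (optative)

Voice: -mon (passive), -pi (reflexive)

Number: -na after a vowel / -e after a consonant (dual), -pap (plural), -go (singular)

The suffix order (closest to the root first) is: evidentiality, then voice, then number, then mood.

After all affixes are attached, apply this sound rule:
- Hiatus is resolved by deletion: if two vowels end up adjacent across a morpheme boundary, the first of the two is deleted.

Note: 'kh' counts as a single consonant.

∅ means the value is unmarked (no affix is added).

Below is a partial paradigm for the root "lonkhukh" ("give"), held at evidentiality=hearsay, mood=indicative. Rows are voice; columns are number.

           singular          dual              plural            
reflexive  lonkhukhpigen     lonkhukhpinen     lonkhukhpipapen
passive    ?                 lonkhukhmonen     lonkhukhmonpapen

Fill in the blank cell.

evidentiality = hearsay: zero marking, form stays lonkhukh.
Attach voice passive -mon → lonkhukhmon.
Attach number singular -go → lonkhukhmongo.
Attach mood indicative -en → lonkhukhmongoen.
Apply vowel deletion: lonkhukhmongoen → lonkhukhmongen.

lonkhukhmongen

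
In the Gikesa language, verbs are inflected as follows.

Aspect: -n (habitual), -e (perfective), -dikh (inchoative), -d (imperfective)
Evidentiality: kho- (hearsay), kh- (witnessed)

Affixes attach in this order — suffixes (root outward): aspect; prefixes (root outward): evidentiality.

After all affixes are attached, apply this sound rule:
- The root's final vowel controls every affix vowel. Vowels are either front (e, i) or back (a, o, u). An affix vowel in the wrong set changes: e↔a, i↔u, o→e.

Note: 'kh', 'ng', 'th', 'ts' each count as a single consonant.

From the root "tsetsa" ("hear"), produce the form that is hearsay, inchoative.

Attach aspect inchoative -dikh → tsetsadikh.
Attach evidentiality hearsay kho- → khotsetsadikh.
Apply vowel harmony: khotsetsadikh → khotsetsadukh.

khotsetsadukh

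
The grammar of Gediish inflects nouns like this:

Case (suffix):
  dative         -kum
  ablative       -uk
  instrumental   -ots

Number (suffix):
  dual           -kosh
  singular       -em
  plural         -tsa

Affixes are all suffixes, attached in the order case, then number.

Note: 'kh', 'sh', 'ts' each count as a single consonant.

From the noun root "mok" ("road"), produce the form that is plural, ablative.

Attach case ablative -uk → mokuk.
Attach number plural -tsa → mokuktsa.

mokuktsa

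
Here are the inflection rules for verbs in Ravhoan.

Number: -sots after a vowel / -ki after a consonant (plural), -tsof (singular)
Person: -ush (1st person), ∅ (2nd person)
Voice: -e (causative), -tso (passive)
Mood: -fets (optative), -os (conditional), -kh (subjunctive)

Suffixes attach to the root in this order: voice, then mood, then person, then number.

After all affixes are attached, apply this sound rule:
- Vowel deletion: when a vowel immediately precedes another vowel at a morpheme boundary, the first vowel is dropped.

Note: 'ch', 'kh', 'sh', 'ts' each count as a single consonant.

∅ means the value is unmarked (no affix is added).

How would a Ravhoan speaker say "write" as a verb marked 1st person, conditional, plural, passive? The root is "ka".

katsosushki

Attach voice passive -tso → katso.
Attach mood conditional -os → katsoos.
Attach person 1st person -ush → katsoosush.
Attach number plural -ki (after consonant 'sh') → katsoosushki.
Apply vowel deletion: katsoosushki → katsosushki.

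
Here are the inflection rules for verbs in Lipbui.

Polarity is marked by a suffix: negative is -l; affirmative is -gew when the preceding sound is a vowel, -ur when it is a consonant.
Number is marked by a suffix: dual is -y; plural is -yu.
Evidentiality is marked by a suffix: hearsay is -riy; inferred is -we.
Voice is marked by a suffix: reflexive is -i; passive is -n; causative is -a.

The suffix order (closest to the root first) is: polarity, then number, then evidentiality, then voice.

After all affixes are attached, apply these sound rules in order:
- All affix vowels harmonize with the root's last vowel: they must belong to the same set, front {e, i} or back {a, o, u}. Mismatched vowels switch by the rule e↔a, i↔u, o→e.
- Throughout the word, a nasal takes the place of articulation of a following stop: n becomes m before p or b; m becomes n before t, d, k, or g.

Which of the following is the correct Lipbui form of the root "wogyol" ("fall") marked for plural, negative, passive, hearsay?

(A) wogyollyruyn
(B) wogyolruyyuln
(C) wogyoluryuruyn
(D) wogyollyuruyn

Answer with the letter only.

D

Attach polarity negative -l → wogyoll.
Attach number plural -yu → wogyollyu.
Attach evidentiality hearsay -riy → wogyollyuriy.
Attach voice passive -n → wogyollyuriyn.
Apply vowel harmony: wogyollyuriyn → wogyollyuruyn.
Nasal assimilation: no change.
So the correct form is wogyollyuruyn, option (D).
(B) wogyolruyyuln is wrong: it has the affixes in the wrong order.
(C) wogyoluryuruyn is wrong: it uses affirmative instead of negative for polarity.
(A) wogyollyruyn is wrong: it uses dual instead of plural for number.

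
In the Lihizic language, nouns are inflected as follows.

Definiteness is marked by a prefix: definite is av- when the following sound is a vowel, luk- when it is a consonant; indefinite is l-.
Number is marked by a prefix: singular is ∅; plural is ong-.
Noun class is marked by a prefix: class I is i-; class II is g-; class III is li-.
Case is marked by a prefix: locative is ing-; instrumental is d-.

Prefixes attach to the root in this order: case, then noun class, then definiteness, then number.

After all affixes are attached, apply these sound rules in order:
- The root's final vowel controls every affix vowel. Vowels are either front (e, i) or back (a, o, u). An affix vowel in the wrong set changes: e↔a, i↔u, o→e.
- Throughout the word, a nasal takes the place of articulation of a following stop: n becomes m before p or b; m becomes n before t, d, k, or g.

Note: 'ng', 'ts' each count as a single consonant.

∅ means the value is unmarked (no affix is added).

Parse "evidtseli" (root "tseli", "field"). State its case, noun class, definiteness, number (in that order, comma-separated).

instrumental, class I, definite, singular

Segment: av-i-d-tseli.
case: d- → instrumental.
noun class: i- → class I.
definiteness: av/luk- → definite.
number: ∅ → singular.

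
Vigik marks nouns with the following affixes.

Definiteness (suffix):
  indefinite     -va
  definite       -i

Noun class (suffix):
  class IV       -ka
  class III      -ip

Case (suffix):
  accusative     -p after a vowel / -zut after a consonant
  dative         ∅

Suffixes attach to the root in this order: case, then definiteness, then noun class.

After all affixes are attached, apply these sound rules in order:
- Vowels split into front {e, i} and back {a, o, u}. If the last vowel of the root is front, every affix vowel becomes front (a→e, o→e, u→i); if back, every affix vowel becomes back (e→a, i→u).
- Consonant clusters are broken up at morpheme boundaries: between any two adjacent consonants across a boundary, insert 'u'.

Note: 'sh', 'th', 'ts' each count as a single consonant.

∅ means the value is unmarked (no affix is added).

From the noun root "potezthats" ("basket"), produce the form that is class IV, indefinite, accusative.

Attach case accusative -zut (after consonant 'ts') → potezthatszut.
Attach definiteness indefinite -va → potezthatszutva.
Attach noun class class IV -ka → potezthatszutvaka.
Vowel harmony: no change.
Apply epenthesis: potezthatszutvaka → potezthatsuzutuvaka.

potezthatsuzutuvaka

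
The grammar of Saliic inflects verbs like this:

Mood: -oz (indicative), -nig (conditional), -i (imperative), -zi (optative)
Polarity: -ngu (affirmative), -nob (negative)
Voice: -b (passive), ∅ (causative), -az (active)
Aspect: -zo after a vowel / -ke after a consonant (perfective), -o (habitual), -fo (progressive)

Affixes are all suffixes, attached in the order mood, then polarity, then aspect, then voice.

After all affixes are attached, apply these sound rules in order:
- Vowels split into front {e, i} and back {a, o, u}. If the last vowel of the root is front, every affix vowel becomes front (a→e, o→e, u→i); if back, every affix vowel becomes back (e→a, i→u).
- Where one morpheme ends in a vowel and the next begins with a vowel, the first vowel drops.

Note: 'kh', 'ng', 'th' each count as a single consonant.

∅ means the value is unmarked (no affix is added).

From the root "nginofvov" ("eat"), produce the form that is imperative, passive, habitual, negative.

Attach mood imperative -i → nginofvovi.
Attach polarity negative -nob → nginofvovinob.
Attach aspect habitual -o → nginofvovinobo.
Attach voice passive -b → nginofvovinobob.
Apply vowel harmony: nginofvovinobob → nginofvovunobob.
Vowel deletion: no change.

nginofvovunobob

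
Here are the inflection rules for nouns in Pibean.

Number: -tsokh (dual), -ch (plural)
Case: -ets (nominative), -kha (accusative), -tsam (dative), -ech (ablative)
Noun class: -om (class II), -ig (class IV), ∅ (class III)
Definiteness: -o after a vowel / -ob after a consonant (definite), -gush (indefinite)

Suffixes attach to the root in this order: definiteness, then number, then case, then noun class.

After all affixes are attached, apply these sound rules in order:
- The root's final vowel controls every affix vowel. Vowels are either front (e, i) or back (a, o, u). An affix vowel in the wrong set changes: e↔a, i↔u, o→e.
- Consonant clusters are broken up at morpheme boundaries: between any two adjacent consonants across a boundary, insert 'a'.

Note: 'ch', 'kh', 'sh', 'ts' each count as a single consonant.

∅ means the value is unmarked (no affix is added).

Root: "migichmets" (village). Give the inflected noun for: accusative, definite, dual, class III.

migichmetsebatsekhakhe

Attach definiteness definite -ob (after consonant 'ts') → migichmetsob.
Attach number dual -tsokh → migichmetsobtsokh.
Attach case accusative -kha → migichmetsobtsokhkha.
noun class = class III: zero marking, form stays migichmetsobtsokhkha.
Apply vowel harmony: migichmetsobtsokhkha → migichmetsebtsekhkhe.
Apply epenthesis: migichmetsebtsekhkhe → migichmetsebatsekhakhe.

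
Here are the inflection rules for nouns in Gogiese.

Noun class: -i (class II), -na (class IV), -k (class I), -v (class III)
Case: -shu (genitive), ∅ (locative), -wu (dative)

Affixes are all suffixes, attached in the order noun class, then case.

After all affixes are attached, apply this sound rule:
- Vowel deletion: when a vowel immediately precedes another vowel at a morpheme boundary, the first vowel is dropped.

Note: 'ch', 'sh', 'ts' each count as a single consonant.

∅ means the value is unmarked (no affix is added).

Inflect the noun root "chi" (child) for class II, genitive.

chishu

Attach noun class class II -i → chii.
Attach case genitive -shu → chiishu.
Apply vowel deletion: chiishu → chishu.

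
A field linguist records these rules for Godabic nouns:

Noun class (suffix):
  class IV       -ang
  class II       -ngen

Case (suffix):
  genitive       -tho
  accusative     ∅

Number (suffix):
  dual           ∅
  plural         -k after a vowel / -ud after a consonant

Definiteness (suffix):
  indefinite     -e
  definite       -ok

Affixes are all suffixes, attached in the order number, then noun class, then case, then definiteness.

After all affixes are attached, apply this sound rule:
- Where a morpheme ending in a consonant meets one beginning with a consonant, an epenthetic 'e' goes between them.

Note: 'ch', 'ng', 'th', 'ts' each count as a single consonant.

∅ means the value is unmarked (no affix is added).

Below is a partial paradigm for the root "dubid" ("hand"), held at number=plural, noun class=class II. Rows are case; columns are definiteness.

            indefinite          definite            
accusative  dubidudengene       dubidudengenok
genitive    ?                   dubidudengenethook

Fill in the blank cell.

dubidudengenethoe

Attach number plural -ud (after consonant 'd') → dubidud.
Attach noun class class II -ngen → dubidudngen.
Attach case genitive -tho → dubidudngentho.
Attach definiteness indefinite -e → dubidudngenthoe.
Apply epenthesis: dubidudngenthoe → dubidudengenethoe.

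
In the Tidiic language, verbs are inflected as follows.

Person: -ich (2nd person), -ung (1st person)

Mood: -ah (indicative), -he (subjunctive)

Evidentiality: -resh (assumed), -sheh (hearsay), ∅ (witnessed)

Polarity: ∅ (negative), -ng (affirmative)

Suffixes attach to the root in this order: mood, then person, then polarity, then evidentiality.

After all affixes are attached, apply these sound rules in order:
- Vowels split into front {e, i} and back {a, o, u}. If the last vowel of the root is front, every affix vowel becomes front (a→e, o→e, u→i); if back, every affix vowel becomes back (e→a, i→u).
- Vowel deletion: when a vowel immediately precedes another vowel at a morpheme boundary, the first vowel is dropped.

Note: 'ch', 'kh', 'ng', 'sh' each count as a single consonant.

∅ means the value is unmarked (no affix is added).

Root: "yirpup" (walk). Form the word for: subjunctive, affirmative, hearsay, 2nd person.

yirpuphuchngshah

Attach mood subjunctive -he → yirpuphe.
Attach person 2nd person -ich → yirpupheich.
Attach polarity affirmative -ng → yirpupheichng.
Attach evidentiality hearsay -sheh → yirpupheichngsheh.
Apply vowel harmony: yirpupheichngsheh → yirpuphauchngshah.
Apply vowel deletion: yirpuphauchngshah → yirpuphuchngshah.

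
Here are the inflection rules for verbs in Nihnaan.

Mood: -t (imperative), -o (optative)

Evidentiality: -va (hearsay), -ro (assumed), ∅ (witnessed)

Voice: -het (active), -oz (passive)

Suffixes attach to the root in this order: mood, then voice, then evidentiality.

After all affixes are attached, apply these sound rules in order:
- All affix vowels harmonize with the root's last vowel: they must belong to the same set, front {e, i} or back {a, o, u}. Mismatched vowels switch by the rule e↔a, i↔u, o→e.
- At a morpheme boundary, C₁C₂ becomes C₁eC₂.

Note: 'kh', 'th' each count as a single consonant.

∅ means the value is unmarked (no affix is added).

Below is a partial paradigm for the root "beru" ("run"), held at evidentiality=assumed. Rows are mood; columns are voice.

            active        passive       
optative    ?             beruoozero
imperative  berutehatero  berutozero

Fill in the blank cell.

Attach mood optative -o → beruo.
Attach voice active -het → beruohet.
Attach evidentiality assumed -ro → beruohetro.
Apply vowel harmony: beruohetro → beruohatro.
Apply epenthesis: beruohatro → beruohatero.

beruohatero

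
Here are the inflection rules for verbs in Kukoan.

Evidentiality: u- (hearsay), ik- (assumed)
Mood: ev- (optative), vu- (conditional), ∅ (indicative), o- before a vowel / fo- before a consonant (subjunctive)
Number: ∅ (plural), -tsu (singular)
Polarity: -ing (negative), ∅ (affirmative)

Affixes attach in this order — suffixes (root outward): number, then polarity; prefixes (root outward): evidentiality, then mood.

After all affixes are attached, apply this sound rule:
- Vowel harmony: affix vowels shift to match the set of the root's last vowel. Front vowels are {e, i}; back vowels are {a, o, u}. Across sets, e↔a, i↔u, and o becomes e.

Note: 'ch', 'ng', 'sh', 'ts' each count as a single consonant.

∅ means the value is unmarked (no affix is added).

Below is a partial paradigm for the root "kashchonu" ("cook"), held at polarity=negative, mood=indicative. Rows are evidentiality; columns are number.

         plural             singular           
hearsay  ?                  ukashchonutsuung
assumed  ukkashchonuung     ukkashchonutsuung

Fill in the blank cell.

ukashchonuung

Attach evidentiality hearsay u- → ukashchonu.
number = plural: zero marking, form stays ukashchonu.
Attach polarity negative -ing → ukashchonuing.
mood = indicative: zero marking, form stays ukashchonuing.
Apply vowel harmony: ukashchonuing → ukashchonuung.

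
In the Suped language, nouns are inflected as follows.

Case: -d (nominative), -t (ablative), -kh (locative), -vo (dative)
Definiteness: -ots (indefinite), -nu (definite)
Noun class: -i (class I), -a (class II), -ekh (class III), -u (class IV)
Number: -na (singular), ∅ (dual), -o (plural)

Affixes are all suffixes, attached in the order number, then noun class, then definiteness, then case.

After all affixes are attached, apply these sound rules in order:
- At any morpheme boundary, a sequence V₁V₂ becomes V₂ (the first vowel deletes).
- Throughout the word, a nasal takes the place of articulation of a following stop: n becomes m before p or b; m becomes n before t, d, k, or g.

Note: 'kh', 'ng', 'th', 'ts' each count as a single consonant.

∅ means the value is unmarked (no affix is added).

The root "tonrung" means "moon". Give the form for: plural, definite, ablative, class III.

tonrungekhnut

Attach number plural -o → tonrungo.
Attach noun class class III -ekh → tonrungoekh.
Attach definiteness definite -nu → tonrungoekhnu.
Attach case ablative -t → tonrungoekhnut.
Apply vowel deletion: tonrungoekhnut → tonrungekhnut.
Nasal assimilation: no change.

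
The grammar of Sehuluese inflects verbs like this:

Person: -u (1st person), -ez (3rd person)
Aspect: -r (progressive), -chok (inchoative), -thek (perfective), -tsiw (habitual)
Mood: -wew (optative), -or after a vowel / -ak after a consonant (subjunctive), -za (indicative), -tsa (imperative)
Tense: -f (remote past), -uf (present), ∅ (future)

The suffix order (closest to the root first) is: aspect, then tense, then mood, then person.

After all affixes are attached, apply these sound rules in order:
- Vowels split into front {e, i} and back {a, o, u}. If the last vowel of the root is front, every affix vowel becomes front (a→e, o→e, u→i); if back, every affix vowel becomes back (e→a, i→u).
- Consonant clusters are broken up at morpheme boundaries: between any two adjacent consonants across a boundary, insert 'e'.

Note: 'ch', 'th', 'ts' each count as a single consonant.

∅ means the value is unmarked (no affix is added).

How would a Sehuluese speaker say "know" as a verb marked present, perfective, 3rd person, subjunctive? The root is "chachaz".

Attach aspect perfective -thek → chachazthek.
Attach tense present -uf → chachazthekuf.
Attach mood subjunctive -ak (after consonant 'f') → chachazthekufak.
Attach person 3rd person -ez → chachazthekufakez.
Apply vowel harmony: chachazthekufakez → chachazthakufakaz.
Apply epenthesis: chachazthakufakaz → chachazethakufakaz.

chachazethakufakaz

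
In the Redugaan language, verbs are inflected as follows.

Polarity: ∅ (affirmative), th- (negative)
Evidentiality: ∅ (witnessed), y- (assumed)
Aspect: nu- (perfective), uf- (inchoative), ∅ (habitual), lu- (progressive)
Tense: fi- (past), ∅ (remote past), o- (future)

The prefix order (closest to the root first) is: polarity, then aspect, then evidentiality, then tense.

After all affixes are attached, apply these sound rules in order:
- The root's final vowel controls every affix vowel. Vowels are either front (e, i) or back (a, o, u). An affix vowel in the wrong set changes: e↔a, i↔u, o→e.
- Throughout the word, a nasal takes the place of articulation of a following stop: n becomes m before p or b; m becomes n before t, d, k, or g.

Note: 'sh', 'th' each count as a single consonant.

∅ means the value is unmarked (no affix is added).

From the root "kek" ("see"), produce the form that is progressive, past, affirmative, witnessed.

polarity = affirmative: zero marking, form stays kek.
Attach aspect progressive lu- → lukek.
evidentiality = witnessed: zero marking, form stays lukek.
Attach tense past fi- → filukek.
Apply vowel harmony: filukek → filikek.
Nasal assimilation: no change.

filikek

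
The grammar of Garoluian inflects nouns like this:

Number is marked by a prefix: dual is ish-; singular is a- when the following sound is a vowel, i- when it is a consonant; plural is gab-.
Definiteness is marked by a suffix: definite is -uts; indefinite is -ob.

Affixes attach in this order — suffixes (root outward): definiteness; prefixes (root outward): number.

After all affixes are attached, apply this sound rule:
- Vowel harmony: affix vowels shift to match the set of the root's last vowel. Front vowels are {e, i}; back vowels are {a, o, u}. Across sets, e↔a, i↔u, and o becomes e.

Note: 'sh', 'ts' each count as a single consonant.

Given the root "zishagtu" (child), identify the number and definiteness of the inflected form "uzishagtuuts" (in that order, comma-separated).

Segment: i-zishagtu-uts.
number: a/i- → singular.
definiteness: -uts → definite.

singular, definite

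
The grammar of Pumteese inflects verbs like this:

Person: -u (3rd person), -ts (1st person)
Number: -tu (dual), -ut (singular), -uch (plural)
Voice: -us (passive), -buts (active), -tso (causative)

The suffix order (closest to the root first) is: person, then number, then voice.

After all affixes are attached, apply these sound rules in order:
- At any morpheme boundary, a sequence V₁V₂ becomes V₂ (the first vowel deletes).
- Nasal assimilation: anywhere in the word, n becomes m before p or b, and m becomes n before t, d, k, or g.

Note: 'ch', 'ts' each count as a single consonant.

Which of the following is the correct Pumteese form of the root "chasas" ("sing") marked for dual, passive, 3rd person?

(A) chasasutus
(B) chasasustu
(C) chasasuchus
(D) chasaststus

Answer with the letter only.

Attach person 3rd person -u → chasasu.
Attach number dual -tu → chasasutu.
Attach voice passive -us → chasasutuus.
Apply vowel deletion: chasasutuus → chasasutus.
Nasal assimilation: no change.
So the correct form is chasasutus, option (A).
(B) chasasustu is wrong: it has the affixes in the wrong order.
(C) chasasuchus is wrong: it uses plural instead of dual for number.
(D) chasaststus is wrong: it uses 1st person instead of 3rd person for person.

A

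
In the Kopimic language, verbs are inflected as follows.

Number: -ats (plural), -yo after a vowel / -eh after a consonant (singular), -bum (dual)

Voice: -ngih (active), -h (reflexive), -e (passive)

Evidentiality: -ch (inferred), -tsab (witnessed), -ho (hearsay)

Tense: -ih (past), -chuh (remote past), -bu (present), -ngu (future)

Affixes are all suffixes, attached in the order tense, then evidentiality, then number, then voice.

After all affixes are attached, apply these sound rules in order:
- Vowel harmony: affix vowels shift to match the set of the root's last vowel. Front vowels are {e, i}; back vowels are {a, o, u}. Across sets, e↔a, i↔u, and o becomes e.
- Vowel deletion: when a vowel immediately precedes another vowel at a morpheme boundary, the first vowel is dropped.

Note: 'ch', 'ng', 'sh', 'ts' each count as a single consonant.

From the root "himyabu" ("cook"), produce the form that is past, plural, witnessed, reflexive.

Attach tense past -ih → himyabuih.
Attach evidentiality witnessed -tsab → himyabuihtsab.
Attach number plural -ats → himyabuihtsabats.
Attach voice reflexive -h → himyabuihtsabatsh.
Apply vowel harmony: himyabuihtsabatsh → himyabuuhtsabatsh.
Apply vowel deletion: himyabuuhtsabatsh → himyabuhtsabatsh.

himyabuhtsabatsh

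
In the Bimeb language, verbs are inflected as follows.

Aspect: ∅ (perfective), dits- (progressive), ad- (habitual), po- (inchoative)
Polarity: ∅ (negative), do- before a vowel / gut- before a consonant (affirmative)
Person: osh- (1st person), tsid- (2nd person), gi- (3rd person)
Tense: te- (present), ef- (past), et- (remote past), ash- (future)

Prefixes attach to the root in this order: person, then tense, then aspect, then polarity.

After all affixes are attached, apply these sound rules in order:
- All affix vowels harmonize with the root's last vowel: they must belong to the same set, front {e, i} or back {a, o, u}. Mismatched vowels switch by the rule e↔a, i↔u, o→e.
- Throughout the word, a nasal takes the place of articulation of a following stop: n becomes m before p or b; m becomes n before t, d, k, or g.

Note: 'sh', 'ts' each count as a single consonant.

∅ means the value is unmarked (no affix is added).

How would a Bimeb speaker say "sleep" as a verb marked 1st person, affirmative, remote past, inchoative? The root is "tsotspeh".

Attach person 1st person osh- → oshtsotspeh.
Attach tense remote past et- → etoshtsotspeh.
Attach aspect inchoative po- → poetoshtsotspeh.
Attach polarity affirmative gut- (before consonant 'p') → gutpoetoshtsotspeh.
Apply vowel harmony: gutpoetoshtsotspeh → gitpeeteshtsotspeh.
Nasal assimilation: no change.

gitpeeteshtsotspeh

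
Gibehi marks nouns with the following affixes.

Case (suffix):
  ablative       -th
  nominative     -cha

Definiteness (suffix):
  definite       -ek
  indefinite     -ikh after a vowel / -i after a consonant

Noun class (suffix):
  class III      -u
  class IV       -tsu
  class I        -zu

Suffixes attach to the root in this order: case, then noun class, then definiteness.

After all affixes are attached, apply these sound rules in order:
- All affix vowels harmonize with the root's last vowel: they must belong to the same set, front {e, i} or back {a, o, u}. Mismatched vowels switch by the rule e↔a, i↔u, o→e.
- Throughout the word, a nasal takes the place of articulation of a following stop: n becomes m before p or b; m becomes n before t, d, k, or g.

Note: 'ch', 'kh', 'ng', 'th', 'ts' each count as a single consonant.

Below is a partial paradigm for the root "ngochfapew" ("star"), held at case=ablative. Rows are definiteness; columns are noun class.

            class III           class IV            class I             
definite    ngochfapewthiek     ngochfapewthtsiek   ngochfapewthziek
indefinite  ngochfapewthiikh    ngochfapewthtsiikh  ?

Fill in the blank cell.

ngochfapewthziikh

Attach case ablative -th → ngochfapewth.
Attach noun class class I -zu → ngochfapewthzu.
Attach definiteness indefinite -ikh (after vowel 'u') → ngochfapewthzuikh.
Apply vowel harmony: ngochfapewthzuikh → ngochfapewthziikh.
Nasal assimilation: no change.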